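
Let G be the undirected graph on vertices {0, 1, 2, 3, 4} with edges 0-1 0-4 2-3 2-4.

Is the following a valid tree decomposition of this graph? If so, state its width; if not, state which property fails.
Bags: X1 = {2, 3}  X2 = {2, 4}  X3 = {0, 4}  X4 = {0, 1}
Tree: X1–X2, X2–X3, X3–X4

Yes; width 1.

Checking the three conditions: (i) the bags cover all of {0, 1, 2, 3, 4}; (ii) for each edge, some bag contains both endpoints; (iii) the bags containing any fixed vertex form a subtree. All hold, so the decomposition is valid with width 2 − 1 = 1.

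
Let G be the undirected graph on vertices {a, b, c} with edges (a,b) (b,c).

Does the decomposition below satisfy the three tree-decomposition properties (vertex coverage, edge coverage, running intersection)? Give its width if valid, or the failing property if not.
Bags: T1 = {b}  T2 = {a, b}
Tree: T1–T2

A tree decomposition must satisfy three properties: every vertex lies in some bag; for every edge, both endpoints lie together in some bag; and for every vertex, the bags containing it form a connected subtree. Here vertex c appears in no bag, so the decomposition is invalid.

No — vertex c appears in no bag.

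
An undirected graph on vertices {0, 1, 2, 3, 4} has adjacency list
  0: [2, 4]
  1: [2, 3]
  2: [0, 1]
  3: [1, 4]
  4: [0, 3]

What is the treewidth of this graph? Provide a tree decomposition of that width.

Each bag holds 3 vertices, so the decomposition has width 2, which upper-bounds the treewidth. For the lower bound, G contains the cycle 0–4–3–1–2–0, so G is not a forest; only forests have treewidth ≤ 1, hence tw(G) ≥ 2. Combining the bounds, tw(G) = 2.

Treewidth 2.
Bags: B1 = {0, 3, 4}  B2 = {0, 1, 3}  B3 = {0, 1, 2}
Tree: B1–B2, B2–B3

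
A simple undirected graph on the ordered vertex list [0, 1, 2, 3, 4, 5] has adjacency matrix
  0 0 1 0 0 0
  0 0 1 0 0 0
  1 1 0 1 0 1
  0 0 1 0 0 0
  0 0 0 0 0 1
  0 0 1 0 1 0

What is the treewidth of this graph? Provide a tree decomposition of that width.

Each bag holds 2 vertices, so the decomposition has width 1, which upper-bounds the treewidth. G has an edge, so its treewidth is at least 1. The upper and lower bounds meet at 1, so that is the treewidth.

Treewidth 1.
One optimal decomposition is:
Bags: B1 = {2, 3}  B2 = {0, 2}  B3 = {1, 2}  B4 = {2, 5}  B5 = {4, 5}
Tree: B1–B2, B2–B3, B2–B4, B4–B5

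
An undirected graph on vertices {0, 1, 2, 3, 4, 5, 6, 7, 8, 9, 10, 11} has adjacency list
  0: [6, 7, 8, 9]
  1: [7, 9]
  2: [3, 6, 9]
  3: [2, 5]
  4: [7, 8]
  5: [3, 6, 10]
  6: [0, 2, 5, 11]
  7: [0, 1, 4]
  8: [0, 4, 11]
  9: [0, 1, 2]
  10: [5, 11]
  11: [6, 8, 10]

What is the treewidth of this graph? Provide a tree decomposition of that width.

Treewidth 3.
One optimal decomposition is:
Bags: B1 = {3, 5, 10, 11}  B2 = {3, 5, 6, 11}  B3 = {2, 3, 6, 11}  B4 = {2, 6, 8, 11}  B5 = {0, 2, 6, 8}  B6 = {0, 2, 8, 9}  B7 = {0, 4, 8, 9}  B8 = {0, 4, 7, 9}  B9 = {1, 4, 7, 9}
Tree: B1–B2, B2–B3, B3–B4, B4–B5, B5–B6, B6–B7, B7–B8, B8–B9

The largest bag has 4 vertices, giving width 3; this decomposition certifies tw(G) ≤ 3. For the lower bound: the 4 vertex sets {3,5,10}, {11}, {6}, {0,2,8,9} are disjoint, each induces a connected subgraph, and every pair is joined by at least one edge of G. Contracting each set to a single vertex therefore yields K_{4} as a minor, and since treewidth is minor-monotone, tw(G) ≥ tw(K_{4}) = 3. The upper and lower bounds meet at 3, so that is the treewidth.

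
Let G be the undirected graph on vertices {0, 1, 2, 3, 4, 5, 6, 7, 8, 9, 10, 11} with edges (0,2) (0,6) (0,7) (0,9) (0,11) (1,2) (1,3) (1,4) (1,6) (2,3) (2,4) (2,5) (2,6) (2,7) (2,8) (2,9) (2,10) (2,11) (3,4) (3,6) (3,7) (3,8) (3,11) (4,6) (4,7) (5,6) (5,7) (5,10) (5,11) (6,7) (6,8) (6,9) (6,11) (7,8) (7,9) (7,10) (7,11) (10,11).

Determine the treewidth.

A width-4 tree decomposition is:
Bags: B1 = {0, 2, 6, 7, 11}  B2 = {2, 3, 6, 7, 11}  B3 = {2, 3, 4, 6, 7}  B4 = {2, 3, 6, 7, 8}  B5 = {0, 2, 6, 7, 9}  B6 = {2, 5, 6, 7, 11}  B7 = {2, 5, 7, 10, 11}  B8 = {1, 2, 3, 4, 6}
Tree: B1–B2, B2–B3, B2–B4, B1–B5, B2–B6, B6–B7, B3–B8
Each bag holds 5 vertices, so the decomposition has width 4, which upper-bounds the treewidth. For the lower bound, the 5 vertices {2, 5, 7, 10, 11} are pairwise adjacent, and any tree decomposition puts a clique entirely inside one bag — forcing width ≥ 4. Hence tw(G) = 4 exactly.

4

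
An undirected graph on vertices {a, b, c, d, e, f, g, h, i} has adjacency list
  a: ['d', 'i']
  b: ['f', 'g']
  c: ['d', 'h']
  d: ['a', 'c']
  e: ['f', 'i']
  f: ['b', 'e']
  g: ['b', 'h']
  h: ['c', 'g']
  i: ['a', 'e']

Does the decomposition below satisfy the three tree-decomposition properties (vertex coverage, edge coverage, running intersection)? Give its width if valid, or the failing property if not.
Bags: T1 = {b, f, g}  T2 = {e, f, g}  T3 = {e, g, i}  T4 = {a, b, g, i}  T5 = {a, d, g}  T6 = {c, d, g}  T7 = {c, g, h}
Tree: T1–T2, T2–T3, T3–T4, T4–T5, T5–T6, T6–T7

No — bags containing vertex b are not connected in the tree.

A tree decomposition must satisfy three properties: every vertex lies in some bag; for every edge, both endpoints lie together in some bag; and for every vertex, the bags containing it form a connected subtree. Here bags containing vertex b are not connected in the tree, so the decomposition is invalid.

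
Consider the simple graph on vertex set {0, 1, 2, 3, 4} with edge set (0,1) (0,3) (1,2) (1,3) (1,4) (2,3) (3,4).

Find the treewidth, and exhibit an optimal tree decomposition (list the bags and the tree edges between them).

Treewidth 2.
One optimal decomposition is:
Bags: B1 = {1, 3, 4}  B2 = {0, 1, 3}  B3 = {1, 2, 3}
Tree: B1–B2, B2–B3

Each bag holds 3 vertices, so the decomposition has width 2, which upper-bounds the treewidth. Conversely, {0, 1, 3} is a clique of size 3, and the vertices of any clique must share a bag in every tree decomposition; so some bag has ≥ 3 vertices and tw(G) ≥ 2. The upper and lower bounds meet at 2, so that is the treewidth.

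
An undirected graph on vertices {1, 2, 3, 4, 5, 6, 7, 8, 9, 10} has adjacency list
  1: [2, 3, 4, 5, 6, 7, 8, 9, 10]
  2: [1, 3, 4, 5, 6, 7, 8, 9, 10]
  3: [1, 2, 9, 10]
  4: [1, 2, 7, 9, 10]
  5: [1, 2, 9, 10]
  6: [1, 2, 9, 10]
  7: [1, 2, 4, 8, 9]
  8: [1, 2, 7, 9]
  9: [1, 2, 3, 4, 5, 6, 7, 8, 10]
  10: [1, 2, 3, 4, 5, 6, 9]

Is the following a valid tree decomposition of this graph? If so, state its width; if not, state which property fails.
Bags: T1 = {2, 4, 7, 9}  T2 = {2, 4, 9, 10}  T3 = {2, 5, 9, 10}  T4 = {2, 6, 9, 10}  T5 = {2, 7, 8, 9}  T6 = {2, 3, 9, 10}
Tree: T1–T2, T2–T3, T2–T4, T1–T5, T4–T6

No — vertex 1 appears in no bag.

A tree decomposition must satisfy three properties: every vertex lies in some bag; for every edge, both endpoints lie together in some bag; and for every vertex, the bags containing it form a connected subtree. Here vertex 1 appears in no bag, so the decomposition is invalid.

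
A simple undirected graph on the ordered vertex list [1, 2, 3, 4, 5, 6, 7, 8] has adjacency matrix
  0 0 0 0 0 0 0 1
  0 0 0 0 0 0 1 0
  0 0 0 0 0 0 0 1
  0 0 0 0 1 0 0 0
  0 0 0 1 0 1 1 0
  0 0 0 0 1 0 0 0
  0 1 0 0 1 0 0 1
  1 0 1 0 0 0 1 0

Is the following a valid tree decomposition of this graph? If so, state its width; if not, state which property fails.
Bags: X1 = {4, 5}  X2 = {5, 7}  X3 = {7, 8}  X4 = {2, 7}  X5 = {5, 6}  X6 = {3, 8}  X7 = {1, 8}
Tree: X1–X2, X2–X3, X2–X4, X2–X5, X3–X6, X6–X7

Checking the three conditions: (i) the bags cover all of {1, 2, 3, 4, 5, 6, 7, 8}; (ii) for each edge, some bag contains both endpoints; (iii) the bags containing any fixed vertex form a subtree. All hold, so the decomposition is valid with width 2 − 1 = 1.

Yes; width 1.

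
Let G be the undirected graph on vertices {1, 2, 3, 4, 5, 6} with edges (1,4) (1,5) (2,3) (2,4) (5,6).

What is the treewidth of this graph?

A width-1 tree decomposition is:
Bags: B1 = {2, 3}  B2 = {2, 4}  B3 = {1, 4}  B4 = {1, 5}  B5 = {5, 6}
Tree: B1–B2, B2–B3, B3–B4, B4–B5
Each bag holds 2 vertices, so the decomposition has width 1, which upper-bounds the treewidth. Since G has at least one edge (e.g. 3–2), it is not an edgeless graph, so tw(G) ≥ 1. Therefore the treewidth is 1.

1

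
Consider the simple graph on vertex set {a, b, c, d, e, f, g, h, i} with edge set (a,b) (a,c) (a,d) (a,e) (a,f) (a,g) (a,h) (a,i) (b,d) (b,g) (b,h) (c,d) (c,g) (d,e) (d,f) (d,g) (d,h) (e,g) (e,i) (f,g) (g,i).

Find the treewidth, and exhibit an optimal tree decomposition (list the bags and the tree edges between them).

Every bag has size at most 4, so the width is 4 − 1 = 3 and tw(G) ≤ 3. Conversely, {a, d, e, g} is a clique of size 4, and the vertices of any clique must share a bag in every tree decomposition; so some bag has ≥ 4 vertices and tw(G) ≥ 3. Hence tw(G) = 3 exactly.

Treewidth 3.
One optimal decomposition is:
Bags: B1 = {a, c, d, g}  B2 = {a, d, e, g}  B3 = {a, b, d, g}  B4 = {a, b, d, h}  B5 = {a, d, f, g}  B6 = {a, e, g, i}
Tree: B1–B2, B1–B3, B3–B4, B2–B5, B2–B6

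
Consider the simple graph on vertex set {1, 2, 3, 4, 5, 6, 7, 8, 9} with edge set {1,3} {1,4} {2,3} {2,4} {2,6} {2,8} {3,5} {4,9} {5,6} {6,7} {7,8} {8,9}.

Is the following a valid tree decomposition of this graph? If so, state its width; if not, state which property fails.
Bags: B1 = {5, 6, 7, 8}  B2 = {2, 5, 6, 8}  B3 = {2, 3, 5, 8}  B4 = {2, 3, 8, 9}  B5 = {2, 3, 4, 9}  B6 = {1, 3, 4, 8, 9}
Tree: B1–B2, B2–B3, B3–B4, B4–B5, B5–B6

No — bags containing vertex 8 are not connected in the tree.

A tree decomposition must satisfy three properties: every vertex lies in some bag; for every edge, both endpoints lie together in some bag; and for every vertex, the bags containing it form a connected subtree. Here bags containing vertex 8 are not connected in the tree, so the decomposition is invalid.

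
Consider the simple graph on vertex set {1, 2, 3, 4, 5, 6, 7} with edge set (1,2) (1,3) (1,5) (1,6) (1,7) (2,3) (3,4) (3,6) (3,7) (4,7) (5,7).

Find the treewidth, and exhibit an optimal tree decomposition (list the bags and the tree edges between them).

Treewidth 2.
Bags: B1 = {1, 3, 7}  B2 = {1, 3, 6}  B3 = {1, 5, 7}  B4 = {3, 4, 7}  B5 = {1, 2, 3}
Tree: B1–B2, B1–B3, B1–B4, B2–B5

Every bag has size at most 3, so the width is 3 − 1 = 2 and tw(G) ≤ 2. On the other hand G contains the 3-clique {1, 2, 3}. A clique must lie in a single bag of any decomposition, so no decomposition can have width below 2. Therefore the treewidth is 2.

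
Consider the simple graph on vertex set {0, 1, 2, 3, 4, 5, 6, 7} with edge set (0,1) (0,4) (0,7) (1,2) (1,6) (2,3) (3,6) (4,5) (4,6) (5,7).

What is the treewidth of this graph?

A width-2 tree decomposition is:
Bags: B1 = {2, 3, 6}  B2 = {1, 2, 6}  B3 = {1, 4, 6}  B4 = {0, 1, 4}  B5 = {0, 4, 5}  B6 = {0, 5, 7}
Tree: B1–B2, B2–B3, B3–B4, B4–B5, B5–B6
Each bag holds 3 vertices, so the decomposition has width 2, which upper-bounds the treewidth. Since 3–2–1–6–3 is a cycle in G, G is not acyclic. Forests are exactly the graphs of treewidth ≤ 1, so tw(G) ≥ 2. Hence tw(G) = 2 exactly.

2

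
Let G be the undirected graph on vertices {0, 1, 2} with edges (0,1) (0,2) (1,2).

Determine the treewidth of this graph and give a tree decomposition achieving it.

With just one bag of size 3, the width is 3 − 1 = 2, so tw(G) ≤ 2. For the lower bound, the 3 vertices {0, 1, 2} are pairwise adjacent, and any tree decomposition puts a clique entirely inside one bag — forcing width ≥ 2. Therefore the treewidth is 2.

Treewidth 2.
One such decomposition:
Bags: B1 = {0, 1, 2}
Tree: (single bag)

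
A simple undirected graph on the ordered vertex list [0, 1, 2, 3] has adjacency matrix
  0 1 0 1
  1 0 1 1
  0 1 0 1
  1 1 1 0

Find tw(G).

A width-2 tree decomposition is:
Bags: B1 = {0, 1, 3}  B2 = {1, 2, 3}
Tree: B1–B2
Each bag holds 3 vertices, so the decomposition has width 2, which upper-bounds the treewidth. For the lower bound, the 3 vertices {0, 1, 3} are pairwise adjacent, and any tree decomposition puts a clique entirely inside one bag — forcing width ≥ 2. Combining the bounds, tw(G) = 2.

2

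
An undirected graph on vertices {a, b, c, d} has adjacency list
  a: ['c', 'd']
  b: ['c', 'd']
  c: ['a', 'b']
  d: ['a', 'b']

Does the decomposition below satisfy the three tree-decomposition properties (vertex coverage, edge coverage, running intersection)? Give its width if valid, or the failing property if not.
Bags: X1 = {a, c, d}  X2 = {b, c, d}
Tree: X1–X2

Yes; width 2.

Checking the three conditions: (i) the bags cover all of {a, b, c, d}; (ii) for each edge, some bag contains both endpoints; (iii) the bags containing any fixed vertex form a subtree. All hold, so the decomposition is valid with width 3 − 1 = 2.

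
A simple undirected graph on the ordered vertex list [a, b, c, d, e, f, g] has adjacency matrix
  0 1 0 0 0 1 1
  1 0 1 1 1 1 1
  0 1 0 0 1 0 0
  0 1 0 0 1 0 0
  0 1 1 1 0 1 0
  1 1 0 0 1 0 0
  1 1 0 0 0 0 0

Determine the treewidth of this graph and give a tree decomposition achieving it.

Treewidth 2.
One optimal decomposition is:
Bags: B1 = {b, e, f}  B2 = {b, c, e}  B3 = {a, b, f}  B4 = {b, d, e}  B5 = {a, b, g}
Tree: B1–B2, B1–B3, B1–B4, B3–B5

The largest bag has 3 vertices, giving width 2; this decomposition certifies tw(G) ≤ 2. For the lower bound, the 3 vertices {a, b, g} are pairwise adjacent, and any tree decomposition puts a clique entirely inside one bag — forcing width ≥ 2. Combining the bounds, tw(G) = 2.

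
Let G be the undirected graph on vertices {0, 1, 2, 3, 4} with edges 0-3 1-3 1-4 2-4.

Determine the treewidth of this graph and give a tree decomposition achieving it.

Treewidth 1.
One such decomposition:
Bags: B1 = {1, 4}  B2 = {1, 3}  B3 = {0, 3}  B4 = {2, 4}
Tree: B1–B2, B2–B3, B1–B4

Every bag has size at most 2, so the width is 2 − 1 = 1 and tw(G) ≤ 1. Since G has at least one edge (e.g. 1–4), it is not an edgeless graph, so tw(G) ≥ 1. Combining the bounds, tw(G) = 1.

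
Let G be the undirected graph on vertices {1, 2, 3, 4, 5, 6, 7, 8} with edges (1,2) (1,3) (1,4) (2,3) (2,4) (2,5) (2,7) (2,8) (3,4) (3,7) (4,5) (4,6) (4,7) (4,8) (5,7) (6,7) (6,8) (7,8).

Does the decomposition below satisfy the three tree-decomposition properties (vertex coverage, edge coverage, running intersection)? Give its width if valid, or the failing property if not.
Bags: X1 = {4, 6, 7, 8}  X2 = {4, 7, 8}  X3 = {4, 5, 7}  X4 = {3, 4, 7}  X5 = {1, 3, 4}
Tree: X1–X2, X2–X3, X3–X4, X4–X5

No — vertex 2 appears in no bag.

A tree decomposition must satisfy three properties: every vertex lies in some bag; for every edge, both endpoints lie together in some bag; and for every vertex, the bags containing it form a connected subtree. Here vertex 2 appears in no bag, so the decomposition is invalid.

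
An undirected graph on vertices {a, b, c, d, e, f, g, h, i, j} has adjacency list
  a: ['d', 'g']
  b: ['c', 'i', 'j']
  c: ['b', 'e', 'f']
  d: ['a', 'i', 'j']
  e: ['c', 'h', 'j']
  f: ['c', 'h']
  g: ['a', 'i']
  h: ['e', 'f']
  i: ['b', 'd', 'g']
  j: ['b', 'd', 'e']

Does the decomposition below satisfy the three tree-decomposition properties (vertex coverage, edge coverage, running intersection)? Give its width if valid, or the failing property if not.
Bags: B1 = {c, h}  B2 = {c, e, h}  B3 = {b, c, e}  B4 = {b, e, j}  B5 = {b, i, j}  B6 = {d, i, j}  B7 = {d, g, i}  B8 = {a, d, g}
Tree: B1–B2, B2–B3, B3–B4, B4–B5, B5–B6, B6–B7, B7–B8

No — vertex f appears in no bag.

A tree decomposition must satisfy three properties: every vertex lies in some bag; for every edge, both endpoints lie together in some bag; and for every vertex, the bags containing it form a connected subtree. Here vertex f appears in no bag, so the decomposition is invalid.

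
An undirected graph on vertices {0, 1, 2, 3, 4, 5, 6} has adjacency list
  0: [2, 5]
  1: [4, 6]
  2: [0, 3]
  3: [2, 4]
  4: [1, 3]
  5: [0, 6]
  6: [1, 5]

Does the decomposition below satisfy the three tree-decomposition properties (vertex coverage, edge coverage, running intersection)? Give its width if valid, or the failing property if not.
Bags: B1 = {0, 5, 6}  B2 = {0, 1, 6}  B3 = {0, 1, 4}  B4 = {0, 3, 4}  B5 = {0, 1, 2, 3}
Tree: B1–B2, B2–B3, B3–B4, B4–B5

No — bags containing vertex 1 are not connected in the tree.

A tree decomposition must satisfy three properties: every vertex lies in some bag; for every edge, both endpoints lie together in some bag; and for every vertex, the bags containing it form a connected subtree. Here bags containing vertex 1 are not connected in the tree, so the decomposition is invalid.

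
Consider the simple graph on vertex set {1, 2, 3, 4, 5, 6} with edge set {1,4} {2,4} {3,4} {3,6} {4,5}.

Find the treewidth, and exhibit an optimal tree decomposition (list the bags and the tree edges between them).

The largest bag has 2 vertices, giving width 1; this decomposition certifies tw(G) ≤ 1. Since G has at least one edge (e.g. 3–6), it is not an edgeless graph, so tw(G) ≥ 1. Hence tw(G) = 1 exactly.

Treewidth 1.
One such decomposition:
Bags: B1 = {3, 6}  B2 = {3, 4}  B3 = {1, 4}  B4 = {4, 5}  B5 = {2, 4}
Tree: B1–B2, B2–B3, B3–B4, B3–B5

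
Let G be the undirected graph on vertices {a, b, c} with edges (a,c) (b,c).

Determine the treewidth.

1

A width-1 tree decomposition is:
Bags: B1 = {a, c}  B2 = {b, c}
Tree: B1–B2
Every bag has size at most 2, so the width is 2 − 1 = 1 and tw(G) ≤ 1. G has an edge, so its treewidth is at least 1. Hence tw(G) = 1 exactly.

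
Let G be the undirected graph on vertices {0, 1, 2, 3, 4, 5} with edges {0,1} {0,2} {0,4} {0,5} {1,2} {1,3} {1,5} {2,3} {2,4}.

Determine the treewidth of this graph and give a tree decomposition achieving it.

Each bag holds 3 vertices, so the decomposition has width 2, which upper-bounds the treewidth. For the lower bound, the 3 vertices {0, 1, 2} are pairwise adjacent, and any tree decomposition puts a clique entirely inside one bag — forcing width ≥ 2. The upper and lower bounds meet at 2, so that is the treewidth.

Treewidth 2.
One such decomposition:
Bags: B1 = {0, 1, 2}  B2 = {1, 2, 3}  B3 = {0, 1, 5}  B4 = {0, 2, 4}
Tree: B1–B2, B1–B3, B1–B4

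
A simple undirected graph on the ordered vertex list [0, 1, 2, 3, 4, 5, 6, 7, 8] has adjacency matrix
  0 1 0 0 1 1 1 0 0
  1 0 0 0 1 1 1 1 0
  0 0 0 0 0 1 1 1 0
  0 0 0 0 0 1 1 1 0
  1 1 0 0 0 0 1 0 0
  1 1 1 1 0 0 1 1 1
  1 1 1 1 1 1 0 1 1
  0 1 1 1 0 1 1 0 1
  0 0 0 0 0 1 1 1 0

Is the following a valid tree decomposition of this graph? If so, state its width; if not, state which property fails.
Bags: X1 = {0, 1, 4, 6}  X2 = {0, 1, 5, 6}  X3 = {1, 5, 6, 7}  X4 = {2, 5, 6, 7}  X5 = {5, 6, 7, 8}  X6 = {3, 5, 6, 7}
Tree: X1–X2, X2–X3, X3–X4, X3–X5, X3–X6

Yes; width 3.

Every vertex of G appears in some bag (union = {0, 1, 2, 3, 4, 5, 6, 7, 8}); every edge is covered by a bag; and for each vertex v the set of bags containing v is connected in the bag tree. The decomposition is therefore valid. The largest bag has 4 vertices, so the width is 3.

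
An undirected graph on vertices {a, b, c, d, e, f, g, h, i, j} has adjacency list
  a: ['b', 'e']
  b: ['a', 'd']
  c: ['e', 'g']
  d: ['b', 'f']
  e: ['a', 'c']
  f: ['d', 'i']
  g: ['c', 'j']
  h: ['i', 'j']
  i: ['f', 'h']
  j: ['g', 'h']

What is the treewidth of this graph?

2

A width-2 tree decomposition is:
Bags: B1 = {b, d, f}  B2 = {b, f, i}  B3 = {b, h, i}  B4 = {b, h, j}  B5 = {b, g, j}  B6 = {b, c, g}  B7 = {b, c, e}  B8 = {a, b, e}
Tree: B1–B2, B2–B3, B3–B4, B4–B5, B5–B6, B6–B7, B7–B8
Every bag has size at most 3, so the width is 3 − 1 = 2 and tw(G) ≤ 2. The edges b–d–f–i–h–j–g–c–e–a–b form a cycle, so G is not a tree and its treewidth is at least 2. Hence tw(G) = 2 exactly.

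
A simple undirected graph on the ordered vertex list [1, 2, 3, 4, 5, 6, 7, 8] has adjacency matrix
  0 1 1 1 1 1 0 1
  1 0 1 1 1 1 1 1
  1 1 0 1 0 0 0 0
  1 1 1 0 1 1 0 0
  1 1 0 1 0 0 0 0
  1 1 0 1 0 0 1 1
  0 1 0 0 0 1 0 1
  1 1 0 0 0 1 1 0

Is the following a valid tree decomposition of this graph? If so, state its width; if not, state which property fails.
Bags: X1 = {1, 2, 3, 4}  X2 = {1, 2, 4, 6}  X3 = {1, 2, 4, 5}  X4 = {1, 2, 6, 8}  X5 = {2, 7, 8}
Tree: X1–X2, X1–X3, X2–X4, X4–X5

No — edge (6,7) lies in no bag.

A tree decomposition must satisfy three properties: every vertex lies in some bag; for every edge, both endpoints lie together in some bag; and for every vertex, the bags containing it form a connected subtree. Here edge (6,7) lies in no bag, so the decomposition is invalid.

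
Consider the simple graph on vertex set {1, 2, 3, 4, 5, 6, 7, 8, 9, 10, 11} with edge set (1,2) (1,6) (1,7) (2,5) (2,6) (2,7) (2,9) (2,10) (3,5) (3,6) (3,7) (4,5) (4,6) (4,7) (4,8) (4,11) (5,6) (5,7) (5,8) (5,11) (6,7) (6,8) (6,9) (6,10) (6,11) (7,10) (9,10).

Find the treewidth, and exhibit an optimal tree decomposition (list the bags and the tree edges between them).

Treewidth 3.
One such decomposition:
Bags: B1 = {3, 5, 6, 7}  B2 = {2, 5, 6, 7}  B3 = {4, 5, 6, 7}  B4 = {4, 5, 6, 8}  B5 = {4, 5, 6, 11}  B6 = {2, 6, 7, 10}  B7 = {2, 6, 9, 10}  B8 = {1, 2, 6, 7}
Tree: B1–B2, B2–B3, B3–B4, B3–B5, B2–B6, B6–B7, B2–B8

Every bag has size at most 4, so the width is 4 − 1 = 3 and tw(G) ≤ 3. For the lower bound, the 4 vertices {1, 2, 6, 7} are pairwise adjacent, and any tree decomposition puts a clique entirely inside one bag — forcing width ≥ 3. The upper and lower bounds meet at 3, so that is the treewidth.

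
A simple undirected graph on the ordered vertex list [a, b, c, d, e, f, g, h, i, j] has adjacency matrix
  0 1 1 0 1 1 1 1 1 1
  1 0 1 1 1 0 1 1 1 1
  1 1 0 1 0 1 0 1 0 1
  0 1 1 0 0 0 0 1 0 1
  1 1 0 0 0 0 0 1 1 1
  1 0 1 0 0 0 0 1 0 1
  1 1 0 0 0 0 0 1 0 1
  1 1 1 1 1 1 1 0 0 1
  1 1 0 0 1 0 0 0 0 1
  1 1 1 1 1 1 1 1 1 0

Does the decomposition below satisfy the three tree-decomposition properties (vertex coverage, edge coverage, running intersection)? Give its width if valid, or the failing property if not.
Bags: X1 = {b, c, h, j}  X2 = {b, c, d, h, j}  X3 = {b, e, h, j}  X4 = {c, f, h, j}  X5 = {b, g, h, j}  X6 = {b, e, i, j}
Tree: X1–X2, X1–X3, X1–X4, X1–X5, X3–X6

A tree decomposition must satisfy three properties: every vertex lies in some bag; for every edge, both endpoints lie together in some bag; and for every vertex, the bags containing it form a connected subtree. Here vertex a appears in no bag, so the decomposition is invalid.

No — vertex a appears in no bag.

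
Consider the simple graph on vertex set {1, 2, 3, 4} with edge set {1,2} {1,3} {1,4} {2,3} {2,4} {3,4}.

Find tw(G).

A width-3 tree decomposition is:
Bags: B1 = {1, 2, 3, 4}
Tree: (single bag)
A single bag containing all 4 vertices is trivially a valid decomposition of width 3. On the other hand G contains the 4-clique {1, 2, 3, 4}. A clique must lie in a single bag of any decomposition, so no decomposition can have width below 3. Combining the bounds, tw(G) = 3.

3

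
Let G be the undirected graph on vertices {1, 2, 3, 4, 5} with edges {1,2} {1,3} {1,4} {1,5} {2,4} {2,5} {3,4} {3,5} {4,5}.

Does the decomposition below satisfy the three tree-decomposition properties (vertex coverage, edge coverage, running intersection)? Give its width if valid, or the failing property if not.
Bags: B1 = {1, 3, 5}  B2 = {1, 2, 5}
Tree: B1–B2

No — vertex 4 appears in no bag.

A tree decomposition must satisfy three properties: every vertex lies in some bag; for every edge, both endpoints lie together in some bag; and for every vertex, the bags containing it form a connected subtree. Here vertex 4 appears in no bag, so the decomposition is invalid.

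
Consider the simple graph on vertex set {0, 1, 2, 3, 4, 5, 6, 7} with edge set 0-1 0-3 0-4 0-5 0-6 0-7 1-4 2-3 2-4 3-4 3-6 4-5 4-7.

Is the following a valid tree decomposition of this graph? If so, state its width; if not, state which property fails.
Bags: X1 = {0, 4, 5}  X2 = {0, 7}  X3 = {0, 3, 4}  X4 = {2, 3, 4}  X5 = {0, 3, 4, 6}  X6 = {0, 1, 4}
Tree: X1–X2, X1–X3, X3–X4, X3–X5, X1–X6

A tree decomposition must satisfy three properties: every vertex lies in some bag; for every edge, both endpoints lie together in some bag; and for every vertex, the bags containing it form a connected subtree. Here edge (4,7) lies in no bag, so the decomposition is invalid.

No — edge (4,7) lies in no bag.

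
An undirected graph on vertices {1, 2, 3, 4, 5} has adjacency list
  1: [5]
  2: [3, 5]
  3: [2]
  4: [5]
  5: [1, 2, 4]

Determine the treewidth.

1

A width-1 tree decomposition is:
Bags: B1 = {4, 5}  B2 = {1, 5}  B3 = {2, 5}  B4 = {2, 3}
Tree: B1–B2, B1–B3, B3–B4
The largest bag has 2 vertices, giving width 1; this decomposition certifies tw(G) ≤ 1. G has an edge, so its treewidth is at least 1. Therefore the treewidth is 1.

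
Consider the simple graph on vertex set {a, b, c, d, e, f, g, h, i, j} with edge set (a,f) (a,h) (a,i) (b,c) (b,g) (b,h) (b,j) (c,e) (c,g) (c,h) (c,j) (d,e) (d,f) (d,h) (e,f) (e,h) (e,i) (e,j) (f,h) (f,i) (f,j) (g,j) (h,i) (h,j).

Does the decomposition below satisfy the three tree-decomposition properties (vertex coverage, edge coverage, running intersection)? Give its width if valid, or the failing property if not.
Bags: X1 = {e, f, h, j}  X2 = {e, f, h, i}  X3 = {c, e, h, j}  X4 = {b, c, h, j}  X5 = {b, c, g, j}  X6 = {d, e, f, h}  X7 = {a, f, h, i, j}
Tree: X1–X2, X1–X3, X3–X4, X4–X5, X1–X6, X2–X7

No — bags containing vertex j are not connected in the tree.

A tree decomposition must satisfy three properties: every vertex lies in some bag; for every edge, both endpoints lie together in some bag; and for every vertex, the bags containing it form a connected subtree. Here bags containing vertex j are not connected in the tree, so the decomposition is invalid.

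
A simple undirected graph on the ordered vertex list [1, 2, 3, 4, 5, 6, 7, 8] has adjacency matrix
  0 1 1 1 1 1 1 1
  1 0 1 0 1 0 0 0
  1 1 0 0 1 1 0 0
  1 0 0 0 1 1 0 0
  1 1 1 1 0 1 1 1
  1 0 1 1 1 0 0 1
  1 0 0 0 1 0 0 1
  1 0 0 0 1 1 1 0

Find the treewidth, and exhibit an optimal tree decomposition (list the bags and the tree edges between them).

Treewidth 3.
Bags: B1 = {1, 4, 5, 6}  B2 = {1, 5, 6, 8}  B3 = {1, 3, 5, 6}  B4 = {1, 5, 7, 8}  B5 = {1, 2, 3, 5}
Tree: B1–B2, B2–B3, B2–B4, B3–B5

Every bag has size at most 4, so the width is 4 − 1 = 3 and tw(G) ≤ 3. On the other hand G contains the 4-clique {1, 2, 3, 5}. A clique must lie in a single bag of any decomposition, so no decomposition can have width below 3. Combining the bounds, tw(G) = 3.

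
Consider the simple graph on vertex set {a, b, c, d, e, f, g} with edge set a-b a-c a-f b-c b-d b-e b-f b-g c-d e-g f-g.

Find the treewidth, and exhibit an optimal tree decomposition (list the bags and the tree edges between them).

Each bag holds 3 vertices, so the decomposition has width 2, which upper-bounds the treewidth. For the lower bound, the 3 vertices {b, c, d} are pairwise adjacent, and any tree decomposition puts a clique entirely inside one bag — forcing width ≥ 2. The upper and lower bounds meet at 2, so that is the treewidth.

Treewidth 2.
Bags: B1 = {a, b, f}  B2 = {b, f, g}  B3 = {a, b, c}  B4 = {b, c, d}  B5 = {b, e, g}
Tree: B1–B2, B1–B3, B3–B4, B2–B5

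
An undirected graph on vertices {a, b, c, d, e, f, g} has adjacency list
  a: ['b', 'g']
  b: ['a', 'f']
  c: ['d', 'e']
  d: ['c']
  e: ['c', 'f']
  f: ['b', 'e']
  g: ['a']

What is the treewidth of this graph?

A width-1 tree decomposition is:
Bags: B1 = {a, g}  B2 = {a, b}  B3 = {b, f}  B4 = {e, f}  B5 = {c, e}  B6 = {c, d}
Tree: B1–B2, B2–B3, B3–B4, B4–B5, B5–B6
Each bag holds 2 vertices, so the decomposition has width 1, which upper-bounds the treewidth. G has an edge, so its treewidth is at least 1. The upper and lower bounds meet at 1, so that is the treewidth.

1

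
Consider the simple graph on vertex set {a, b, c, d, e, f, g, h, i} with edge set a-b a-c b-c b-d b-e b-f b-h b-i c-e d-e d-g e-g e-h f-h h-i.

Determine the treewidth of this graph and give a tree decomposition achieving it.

Every bag has size at most 3, so the width is 3 − 1 = 2 and tw(G) ≤ 2. On the other hand G contains the 3-clique {d, e, g}. A clique must lie in a single bag of any decomposition, so no decomposition can have width below 2. Combining the bounds, tw(G) = 2.

Treewidth 2.
One optimal decomposition is:
Bags: B1 = {b, d, e}  B2 = {b, c, e}  B3 = {b, e, h}  B4 = {b, h, i}  B5 = {d, e, g}  B6 = {b, f, h}  B7 = {a, b, c}
Tree: B1–B2, B2–B3, B3–B4, B1–B5, B3–B6, B2–B7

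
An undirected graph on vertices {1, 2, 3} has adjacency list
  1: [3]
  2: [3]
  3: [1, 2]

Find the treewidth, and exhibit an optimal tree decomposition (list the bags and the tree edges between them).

Every bag has size at most 2, so the width is 2 − 1 = 1 and tw(G) ≤ 1. Any graph with an edge has treewidth ≥ 1, and G has the edge 3–1. Therefore the treewidth is 1.

Treewidth 1.
Bags: B1 = {1, 3}  B2 = {2, 3}
Tree: B1–B2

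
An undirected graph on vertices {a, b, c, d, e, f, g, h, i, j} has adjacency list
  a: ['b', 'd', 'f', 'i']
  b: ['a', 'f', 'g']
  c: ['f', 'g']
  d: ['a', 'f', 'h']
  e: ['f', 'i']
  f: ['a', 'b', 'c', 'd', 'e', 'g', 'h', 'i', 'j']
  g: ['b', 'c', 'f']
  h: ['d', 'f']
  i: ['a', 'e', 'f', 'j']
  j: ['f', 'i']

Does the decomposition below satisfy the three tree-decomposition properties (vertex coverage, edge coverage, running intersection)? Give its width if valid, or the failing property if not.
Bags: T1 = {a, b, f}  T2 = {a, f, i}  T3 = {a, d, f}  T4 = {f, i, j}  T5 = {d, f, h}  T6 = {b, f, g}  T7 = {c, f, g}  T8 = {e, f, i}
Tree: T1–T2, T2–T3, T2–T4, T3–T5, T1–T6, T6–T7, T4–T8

Yes; width 2.

Vertex coverage: the bags together contain {a, b, c, d, e, f, g, h, i, j}, the full vertex set. Edge coverage: each edge of G has both endpoints in at least one bag. Running intersection: for every vertex, the bags containing it form a connected subtree. All three properties hold, so this is a valid tree decomposition of width max|bag| − 1 = 2, and hence tw(G) ≤ 2.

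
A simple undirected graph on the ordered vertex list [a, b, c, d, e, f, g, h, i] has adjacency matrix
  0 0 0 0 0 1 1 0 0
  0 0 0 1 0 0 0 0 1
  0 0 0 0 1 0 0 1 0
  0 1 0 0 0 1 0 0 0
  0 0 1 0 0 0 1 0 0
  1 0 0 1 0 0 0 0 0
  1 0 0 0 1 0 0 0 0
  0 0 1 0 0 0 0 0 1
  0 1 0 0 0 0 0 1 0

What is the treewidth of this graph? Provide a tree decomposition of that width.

Treewidth 2.
Bags: B1 = {c, h, i}  B2 = {c, e, i}  B3 = {e, g, i}  B4 = {a, g, i}  B5 = {a, f, i}  B6 = {d, f, i}  B7 = {b, d, i}
Tree: B1–B2, B2–B3, B3–B4, B4–B5, B5–B6, B6–B7

The largest bag has 3 vertices, giving width 2; this decomposition certifies tw(G) ≤ 2. The edges i–h–c–e–g–a–f–d–b–i form a cycle, so G is not a tree and its treewidth is at least 2. Hence tw(G) = 2 exactly.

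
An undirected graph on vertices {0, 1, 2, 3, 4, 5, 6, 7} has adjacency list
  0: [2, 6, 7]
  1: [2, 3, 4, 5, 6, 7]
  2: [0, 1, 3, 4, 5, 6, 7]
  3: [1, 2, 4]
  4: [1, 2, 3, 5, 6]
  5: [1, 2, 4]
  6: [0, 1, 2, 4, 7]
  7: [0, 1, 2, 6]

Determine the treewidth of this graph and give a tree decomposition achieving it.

Treewidth 3.
One optimal decomposition is:
Bags: B1 = {1, 2, 4, 5}  B2 = {1, 2, 4, 6}  B3 = {1, 2, 3, 4}  B4 = {1, 2, 6, 7}  B5 = {0, 2, 6, 7}
Tree: B1–B2, B1–B3, B2–B4, B4–B5

Every bag has size at most 4, so the width is 4 − 1 = 3 and tw(G) ≤ 3. Conversely, {0, 2, 6, 7} is a clique of size 4, and the vertices of any clique must share a bag in every tree decomposition; so some bag has ≥ 4 vertices and tw(G) ≥ 3. Hence tw(G) = 3 exactly.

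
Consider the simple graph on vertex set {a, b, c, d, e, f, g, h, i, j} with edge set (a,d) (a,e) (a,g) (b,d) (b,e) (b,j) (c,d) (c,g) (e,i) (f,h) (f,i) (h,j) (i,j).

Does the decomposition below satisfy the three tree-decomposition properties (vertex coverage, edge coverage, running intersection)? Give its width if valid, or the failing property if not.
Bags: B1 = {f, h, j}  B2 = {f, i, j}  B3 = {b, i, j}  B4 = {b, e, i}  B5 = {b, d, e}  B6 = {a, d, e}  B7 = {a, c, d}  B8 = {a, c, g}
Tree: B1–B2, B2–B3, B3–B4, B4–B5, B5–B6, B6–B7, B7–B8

Vertex coverage: the bags together contain {a, b, c, d, e, f, g, h, i, j}, the full vertex set. Edge coverage: each edge of G has both endpoints in at least one bag. Running intersection: for every vertex, the bags containing it form a connected subtree. All three properties hold, so this is a valid tree decomposition of width max|bag| − 1 = 2, and hence tw(G) ≤ 2.

Yes; width 2.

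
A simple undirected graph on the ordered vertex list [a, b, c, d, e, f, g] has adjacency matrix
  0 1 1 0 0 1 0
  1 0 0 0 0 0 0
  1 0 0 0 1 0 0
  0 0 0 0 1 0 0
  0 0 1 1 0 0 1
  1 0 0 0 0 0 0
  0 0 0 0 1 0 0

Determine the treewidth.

A width-1 tree decomposition is:
Bags: B1 = {a, b}  B2 = {a, c}  B3 = {c, e}  B4 = {e, g}  B5 = {d, e}  B6 = {a, f}
Tree: B1–B2, B2–B3, B3–B4, B3–B5, B1–B6
Each bag holds 2 vertices, so the decomposition has width 1, which upper-bounds the treewidth. G has an edge, so its treewidth is at least 1. The upper and lower bounds meet at 1, so that is the treewidth.

1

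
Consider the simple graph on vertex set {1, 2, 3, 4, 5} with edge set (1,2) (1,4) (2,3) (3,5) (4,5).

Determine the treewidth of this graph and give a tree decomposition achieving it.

Treewidth 2.
One such decomposition:
Bags: B1 = {2, 3, 5}  B2 = {2, 4, 5}  B3 = {1, 2, 4}
Tree: B1–B2, B2–B3

Each bag holds 3 vertices, so the decomposition has width 2, which upper-bounds the treewidth. Since 2–3–5–4–1–2 is a cycle in G, G is not acyclic. Forests are exactly the graphs of treewidth ≤ 1, so tw(G) ≥ 2. Hence tw(G) = 2 exactly.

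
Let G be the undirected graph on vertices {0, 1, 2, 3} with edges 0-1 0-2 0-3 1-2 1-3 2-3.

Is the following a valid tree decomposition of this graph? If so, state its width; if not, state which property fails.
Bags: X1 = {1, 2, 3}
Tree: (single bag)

No — vertex 0 appears in no bag.

A tree decomposition must satisfy three properties: every vertex lies in some bag; for every edge, both endpoints lie together in some bag; and for every vertex, the bags containing it form a connected subtree. Here vertex 0 appears in no bag, so the decomposition is invalid.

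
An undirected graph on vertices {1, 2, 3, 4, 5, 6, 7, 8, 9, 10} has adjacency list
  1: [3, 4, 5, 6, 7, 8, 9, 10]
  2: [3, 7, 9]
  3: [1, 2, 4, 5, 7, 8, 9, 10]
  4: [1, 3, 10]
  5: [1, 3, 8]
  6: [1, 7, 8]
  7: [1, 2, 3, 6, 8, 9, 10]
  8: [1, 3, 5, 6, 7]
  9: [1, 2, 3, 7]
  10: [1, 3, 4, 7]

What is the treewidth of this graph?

A width-3 tree decomposition is:
Bags: B1 = {1, 3, 5, 8}  B2 = {1, 3, 7, 8}  B3 = {1, 3, 7, 9}  B4 = {1, 3, 7, 10}  B5 = {1, 6, 7, 8}  B6 = {1, 3, 4, 10}  B7 = {2, 3, 7, 9}
Tree: B1–B2, B2–B3, B3–B4, B2–B5, B4–B6, B3–B7
Every bag has size at most 4, so the width is 4 − 1 = 3 and tw(G) ≤ 3. On the other hand G contains the 4-clique {1, 3, 4, 10}. A clique must lie in a single bag of any decomposition, so no decomposition can have width below 3. Hence tw(G) = 3 exactly.

3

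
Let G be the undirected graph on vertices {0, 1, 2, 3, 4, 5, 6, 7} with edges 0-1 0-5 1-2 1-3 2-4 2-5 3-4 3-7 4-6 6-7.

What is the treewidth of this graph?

2

A width-2 tree decomposition is:
Bags: B1 = {0, 1, 5}  B2 = {1, 2, 5}  B3 = {1, 2, 3}  B4 = {2, 3, 4}  B5 = {3, 4, 7}  B6 = {4, 6, 7}
Tree: B1–B2, B2–B3, B3–B4, B4–B5, B5–B6
The largest bag has 3 vertices, giving width 2; this decomposition certifies tw(G) ≤ 2. For the lower bound, G contains the cycle 0–5–2–1–0, so G is not a forest; only forests have treewidth ≤ 1, hence tw(G) ≥ 2. Hence tw(G) = 2 exactly.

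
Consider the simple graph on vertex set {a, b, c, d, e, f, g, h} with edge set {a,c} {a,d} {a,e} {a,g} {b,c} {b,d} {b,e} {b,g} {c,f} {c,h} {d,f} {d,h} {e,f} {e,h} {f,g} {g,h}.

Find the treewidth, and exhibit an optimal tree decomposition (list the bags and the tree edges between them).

Each bag holds 5 vertices, so the decomposition has width 4, which upper-bounds the treewidth. For the lower bound: the 5 vertex sets {c,f}, {a,g}, {b,e}, {h}, {d} are disjoint, each induces a connected subgraph, and every pair is joined by at least one edge of G. Contracting each set to a single vertex therefore yields K_{5} as a minor, and since treewidth is minor-monotone, tw(G) ≥ tw(K_{5}) = 4. Therefore the treewidth is 4.

Treewidth 4.
One such decomposition:
Bags: B1 = {a, b, c, f, h}  B2 = {a, b, f, g, h}  B3 = {a, b, e, f, h}  B4 = {a, b, d, f, h}
Tree: B1–B2, B2–B3, B3–B4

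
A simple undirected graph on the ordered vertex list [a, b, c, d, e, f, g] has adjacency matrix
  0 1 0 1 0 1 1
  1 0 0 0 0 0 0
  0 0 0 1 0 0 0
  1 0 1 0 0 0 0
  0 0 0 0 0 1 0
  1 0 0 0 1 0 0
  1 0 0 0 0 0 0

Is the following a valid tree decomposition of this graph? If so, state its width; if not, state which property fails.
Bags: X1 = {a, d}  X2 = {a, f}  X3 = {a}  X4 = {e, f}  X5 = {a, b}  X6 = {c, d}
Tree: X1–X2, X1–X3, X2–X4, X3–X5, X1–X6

A tree decomposition must satisfy three properties: every vertex lies in some bag; for every edge, both endpoints lie together in some bag; and for every vertex, the bags containing it form a connected subtree. Here vertex g appears in no bag, so the decomposition is invalid.

No — vertex g appears in no bag.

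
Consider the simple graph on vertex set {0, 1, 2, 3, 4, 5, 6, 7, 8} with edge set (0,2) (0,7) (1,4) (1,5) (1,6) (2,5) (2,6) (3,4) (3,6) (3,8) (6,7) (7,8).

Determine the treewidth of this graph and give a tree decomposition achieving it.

Treewidth 3.
One such decomposition:
Bags: B1 = {0, 1, 2, 5}  B2 = {0, 1, 2, 6}  B3 = {0, 1, 6, 7}  B4 = {1, 4, 6, 7}  B5 = {3, 4, 6, 7}  B6 = {3, 4, 7, 8}
Tree: B1–B2, B2–B3, B3–B4, B4–B5, B5–B6

The largest bag has 4 vertices, giving width 3; this decomposition certifies tw(G) ≤ 3. For the lower bound: the 4 vertex sets {0,2,5}, {1}, {6}, {3,4,7,8} are disjoint, each induces a connected subgraph, and every pair is joined by at least one edge of G. Contracting each set to a single vertex therefore yields K_{4} as a minor, and since treewidth is minor-monotone, tw(G) ≥ tw(K_{4}) = 3. Combining the bounds, tw(G) = 3.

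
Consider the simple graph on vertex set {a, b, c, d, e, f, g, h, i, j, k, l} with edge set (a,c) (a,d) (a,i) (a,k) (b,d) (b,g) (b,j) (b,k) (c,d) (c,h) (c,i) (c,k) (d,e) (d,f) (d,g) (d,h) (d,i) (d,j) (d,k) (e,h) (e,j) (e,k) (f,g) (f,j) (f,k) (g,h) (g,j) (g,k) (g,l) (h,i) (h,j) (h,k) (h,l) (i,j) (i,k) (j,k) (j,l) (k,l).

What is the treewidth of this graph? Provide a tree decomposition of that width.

Treewidth 4.
Bags: B1 = {d, h, i, j, k}  B2 = {c, d, h, i, k}  B3 = {d, g, h, j, k}  B4 = {d, e, h, j, k}  B5 = {a, c, d, i, k}  B6 = {g, h, j, k, l}  B7 = {b, d, g, j, k}  B8 = {d, f, g, j, k}
Tree: B1–B2, B1–B3, B3–B4, B2–B5, B3–B6, B3–B7, B7–B8

Each bag holds 5 vertices, so the decomposition has width 4, which upper-bounds the treewidth. For the lower bound, the 5 vertices {d, g, h, j, k} are pairwise adjacent, and any tree decomposition puts a clique entirely inside one bag — forcing width ≥ 4. The upper and lower bounds meet at 4, so that is the treewidth.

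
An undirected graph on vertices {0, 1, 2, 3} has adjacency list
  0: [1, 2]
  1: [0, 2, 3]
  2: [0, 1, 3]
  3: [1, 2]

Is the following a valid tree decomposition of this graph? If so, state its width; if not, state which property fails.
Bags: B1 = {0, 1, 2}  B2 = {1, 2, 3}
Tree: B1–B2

Yes; width 2.

Checking the three conditions: (i) the bags cover all of {0, 1, 2, 3}; (ii) for each edge, some bag contains both endpoints; (iii) the bags containing any fixed vertex form a subtree. All hold, so the decomposition is valid with width 3 − 1 = 2.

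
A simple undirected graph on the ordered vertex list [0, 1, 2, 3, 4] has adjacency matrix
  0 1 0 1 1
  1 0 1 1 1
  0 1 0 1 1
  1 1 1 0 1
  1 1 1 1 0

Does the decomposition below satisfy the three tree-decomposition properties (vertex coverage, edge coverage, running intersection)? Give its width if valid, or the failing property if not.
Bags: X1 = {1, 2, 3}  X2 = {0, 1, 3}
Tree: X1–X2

A tree decomposition must satisfy three properties: every vertex lies in some bag; for every edge, both endpoints lie together in some bag; and for every vertex, the bags containing it form a connected subtree. Here vertex 4 appears in no bag, so the decomposition is invalid.

No — vertex 4 appears in no bag.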